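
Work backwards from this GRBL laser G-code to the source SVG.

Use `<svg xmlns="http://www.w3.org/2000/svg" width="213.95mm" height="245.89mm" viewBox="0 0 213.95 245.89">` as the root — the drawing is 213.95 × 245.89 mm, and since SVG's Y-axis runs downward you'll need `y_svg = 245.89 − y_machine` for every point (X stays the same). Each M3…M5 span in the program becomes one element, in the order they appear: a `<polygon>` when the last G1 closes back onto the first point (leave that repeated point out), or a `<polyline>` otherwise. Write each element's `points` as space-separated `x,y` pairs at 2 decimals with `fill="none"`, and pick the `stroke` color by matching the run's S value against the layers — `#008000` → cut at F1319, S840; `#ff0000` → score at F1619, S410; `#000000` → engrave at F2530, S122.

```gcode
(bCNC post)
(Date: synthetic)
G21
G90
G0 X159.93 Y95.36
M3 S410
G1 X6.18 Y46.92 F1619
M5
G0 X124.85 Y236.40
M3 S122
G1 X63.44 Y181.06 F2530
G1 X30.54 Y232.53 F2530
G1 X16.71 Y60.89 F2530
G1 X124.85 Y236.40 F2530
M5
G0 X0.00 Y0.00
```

<svg xmlns="http://www.w3.org/2000/svg" width="213.95mm" height="245.89mm" viewBox="0 0 213.95 245.89">
  <polyline points="159.93,150.53 6.18,198.97" fill="none" stroke="#ff0000"/>
  <polygon points="124.85,9.49 63.44,64.83 30.54,13.36 16.71,185.00" fill="none" stroke="#000000"/>
</svg>

y_svg = 245.89 − y_m.

[1] S410→`#ff0000` (score); open run; points: 159.93,150.53 6.18,198.97

[2] S122→`#000000` (engrave); closed run; points: 124.85,9.49 63.44,64.83 30.54,13.36 16.71,185.00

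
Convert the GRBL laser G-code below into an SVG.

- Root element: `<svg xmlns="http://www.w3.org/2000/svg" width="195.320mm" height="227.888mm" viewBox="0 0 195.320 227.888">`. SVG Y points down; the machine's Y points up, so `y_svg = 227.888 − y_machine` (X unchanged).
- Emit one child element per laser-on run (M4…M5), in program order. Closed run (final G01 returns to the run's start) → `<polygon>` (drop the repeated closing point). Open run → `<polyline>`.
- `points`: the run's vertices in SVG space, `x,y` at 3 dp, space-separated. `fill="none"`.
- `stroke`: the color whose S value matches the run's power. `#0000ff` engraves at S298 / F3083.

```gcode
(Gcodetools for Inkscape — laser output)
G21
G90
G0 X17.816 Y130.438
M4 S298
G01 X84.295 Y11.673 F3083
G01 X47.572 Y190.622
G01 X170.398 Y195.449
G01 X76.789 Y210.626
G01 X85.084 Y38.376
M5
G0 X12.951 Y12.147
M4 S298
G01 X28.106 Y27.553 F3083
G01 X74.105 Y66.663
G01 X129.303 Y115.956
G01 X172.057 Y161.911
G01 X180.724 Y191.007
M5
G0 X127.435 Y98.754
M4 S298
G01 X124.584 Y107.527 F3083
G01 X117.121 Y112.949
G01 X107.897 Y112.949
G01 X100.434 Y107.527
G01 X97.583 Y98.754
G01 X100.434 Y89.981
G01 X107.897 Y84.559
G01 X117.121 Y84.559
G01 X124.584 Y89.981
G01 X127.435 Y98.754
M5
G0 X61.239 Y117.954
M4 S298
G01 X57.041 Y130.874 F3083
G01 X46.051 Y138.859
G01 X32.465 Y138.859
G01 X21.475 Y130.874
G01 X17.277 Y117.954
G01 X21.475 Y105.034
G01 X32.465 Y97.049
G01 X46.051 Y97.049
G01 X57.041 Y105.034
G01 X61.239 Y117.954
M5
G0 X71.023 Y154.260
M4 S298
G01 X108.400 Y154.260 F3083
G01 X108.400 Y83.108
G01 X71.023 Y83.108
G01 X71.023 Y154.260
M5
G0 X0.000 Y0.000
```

<svg xmlns="http://www.w3.org/2000/svg" width="195.320mm" height="227.888mm" viewBox="0 0 195.320 227.888">
  <polyline points="17.816,97.450 84.295,216.215 47.572,37.266 170.398,32.439 76.789,17.262 85.084,189.512" fill="none" stroke="#0000ff"/>
  <polyline points="12.951,215.741 28.106,200.335 74.105,161.225 129.303,111.932 172.057,65.977 180.724,36.881" fill="none" stroke="#0000ff"/>
  <polygon points="127.435,129.134 124.584,120.361 117.121,114.939 107.897,114.939 100.434,120.361 97.583,129.134 100.434,137.907 107.897,143.329 117.121,143.329 124.584,137.907" fill="none" stroke="#0000ff"/>
  <polygon points="61.239,109.934 57.041,97.014 46.051,89.029 32.465,89.029 21.475,97.014 17.277,109.934 21.475,122.854 32.465,130.839 46.051,130.839 57.041,122.854" fill="none" stroke="#0000ff"/>
  <polygon points="71.023,73.628 108.400,73.628 108.400,144.780 71.023,144.780" fill="none" stroke="#0000ff"/>
</svg>

Each laser-on run becomes one SVG element. Flip Y back into SVG space with y_svg = 227.888 − y_machine. Every run uses S298, so all elements get stroke `#0000ff` (engrave).

Run 1: The run is open, so emit a `<polyline>` with points (Y-flipped): 17.816,97.450 84.295,216.215 47.572,37.266 170.398,32.439 76.789,17.262 85.084,189.512.

Run 2: The run is open, so emit a `<polyline>` with points (Y-flipped): 12.951,215.741 28.106,200.335 74.105,161.225 129.303,111.932 172.057,65.977 180.724,36.881.

Run 3: The run returns to its start, so emit a `<polygon>` with points (Y-flipped): 127.435,129.134 124.584,120.361 117.121,114.939 107.897,114.939 100.434,120.361 97.583,129.134 100.434,137.907 107.897,143.329 117.121,143.329 124.584,137.907.

Run 4: The run returns to its start, so emit a `<polygon>` with points (Y-flipped): 61.239,109.934 57.041,97.014 46.051,89.029 32.465,89.029 21.475,97.014 17.277,109.934 21.475,122.854 32.465,130.839 46.051,130.839 57.041,122.854.

Run 5: The run returns to its start, so emit a `<polygon>` with points (Y-flipped): 71.023,73.628 108.400,73.628 108.400,144.780 71.023,144.780.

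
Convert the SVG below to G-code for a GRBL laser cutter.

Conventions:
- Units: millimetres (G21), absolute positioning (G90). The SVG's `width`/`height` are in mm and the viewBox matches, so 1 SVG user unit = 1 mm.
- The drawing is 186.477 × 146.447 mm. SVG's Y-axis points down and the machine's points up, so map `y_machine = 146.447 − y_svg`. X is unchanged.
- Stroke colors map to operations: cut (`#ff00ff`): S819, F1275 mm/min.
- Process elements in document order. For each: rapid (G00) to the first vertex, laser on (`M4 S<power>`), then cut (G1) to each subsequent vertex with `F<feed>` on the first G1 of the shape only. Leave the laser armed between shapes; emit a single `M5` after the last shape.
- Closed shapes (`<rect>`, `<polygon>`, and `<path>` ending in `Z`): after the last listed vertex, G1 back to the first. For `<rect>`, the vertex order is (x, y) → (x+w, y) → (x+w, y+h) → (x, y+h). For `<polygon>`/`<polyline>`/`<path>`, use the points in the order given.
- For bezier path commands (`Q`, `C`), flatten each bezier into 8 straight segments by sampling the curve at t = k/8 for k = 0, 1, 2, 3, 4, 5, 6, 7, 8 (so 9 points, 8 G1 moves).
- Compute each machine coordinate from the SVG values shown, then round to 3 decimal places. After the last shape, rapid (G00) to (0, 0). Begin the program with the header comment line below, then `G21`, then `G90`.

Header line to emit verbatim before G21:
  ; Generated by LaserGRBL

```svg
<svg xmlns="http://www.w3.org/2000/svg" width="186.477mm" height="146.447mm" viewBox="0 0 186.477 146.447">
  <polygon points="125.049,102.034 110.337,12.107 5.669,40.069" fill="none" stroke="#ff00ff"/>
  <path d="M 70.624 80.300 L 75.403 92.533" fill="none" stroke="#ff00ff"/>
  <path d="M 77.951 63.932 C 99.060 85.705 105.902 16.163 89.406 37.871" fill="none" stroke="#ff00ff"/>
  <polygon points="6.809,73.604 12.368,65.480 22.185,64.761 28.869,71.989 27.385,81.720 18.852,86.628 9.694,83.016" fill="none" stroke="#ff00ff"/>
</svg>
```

Since the viewBox matches the mm dimensions, user units are millimetres directly. The only transform is the Y-flip y_m = 146.447 − y_svg.

Shape 1 is a closed polygon drawn with `<polygon>`. Its stroke #ff00ff means cut at S819, F1275. After flipping Y the toolpath is (125.049,44.413) → (110.337,134.340) → (5.669,106.378) → (125.049,44.413), returning to the start.

Shape 2 is a line segment drawn with `<path>`. Its stroke #ff00ff means cut at S819, F1275. After flipping Y the toolpath is (70.624,66.147) → (75.403,53.914).

Shape 3 is a cubic bezier drawn with `<path>`. Its stroke #ff00ff means cut at S819, F1275. After flipping Y the toolpath is (77.951,82.515) → (85.180,78.274) → (90.966,80.454) → (95.201,86.916) → (97.780,95.521) → (98.597,104.129) → (97.544,110.600) → (94.516,112.796) → (89.406,108.576).

Shape 4 is a regular polygon drawn with `<polygon>`. Its stroke #ff00ff means cut at S819, F1275. After flipping Y the toolpath is (6.809,72.843) → (12.368,80.967) → (22.185,81.686) → (28.869,74.458) → (27.385,64.727) → (18.852,59.819) → (9.694,63.431) → (6.809,72.843), returning to the start.

; Generated by LaserGRBL
G21
G90
G00 X125.049 Y44.413
M4 S819
G1 X110.337 Y134.340 F1275
G1 X5.669 Y106.378
G1 X125.049 Y44.413
G00 X70.624 Y66.147
M4 S819
G1 X75.403 Y53.914 F1275
G00 X77.951 Y82.515
M4 S819
G1 X85.180 Y78.274 F1275
G1 X90.966 Y80.454
G1 X95.201 Y86.916
G1 X97.780 Y95.521
G1 X98.597 Y104.129
G1 X97.544 Y110.600
G1 X94.516 Y112.796
G1 X89.406 Y108.576
G00 X6.809 Y72.843
M4 S819
G1 X12.368 Y80.967 F1275
G1 X22.185 Y81.686
G1 X28.869 Y74.458
G1 X27.385 Y64.727
G1 X18.852 Y59.819
G1 X9.694 Y63.431
G1 X6.809 Y72.843
M5
G00 X0.000 Y0.000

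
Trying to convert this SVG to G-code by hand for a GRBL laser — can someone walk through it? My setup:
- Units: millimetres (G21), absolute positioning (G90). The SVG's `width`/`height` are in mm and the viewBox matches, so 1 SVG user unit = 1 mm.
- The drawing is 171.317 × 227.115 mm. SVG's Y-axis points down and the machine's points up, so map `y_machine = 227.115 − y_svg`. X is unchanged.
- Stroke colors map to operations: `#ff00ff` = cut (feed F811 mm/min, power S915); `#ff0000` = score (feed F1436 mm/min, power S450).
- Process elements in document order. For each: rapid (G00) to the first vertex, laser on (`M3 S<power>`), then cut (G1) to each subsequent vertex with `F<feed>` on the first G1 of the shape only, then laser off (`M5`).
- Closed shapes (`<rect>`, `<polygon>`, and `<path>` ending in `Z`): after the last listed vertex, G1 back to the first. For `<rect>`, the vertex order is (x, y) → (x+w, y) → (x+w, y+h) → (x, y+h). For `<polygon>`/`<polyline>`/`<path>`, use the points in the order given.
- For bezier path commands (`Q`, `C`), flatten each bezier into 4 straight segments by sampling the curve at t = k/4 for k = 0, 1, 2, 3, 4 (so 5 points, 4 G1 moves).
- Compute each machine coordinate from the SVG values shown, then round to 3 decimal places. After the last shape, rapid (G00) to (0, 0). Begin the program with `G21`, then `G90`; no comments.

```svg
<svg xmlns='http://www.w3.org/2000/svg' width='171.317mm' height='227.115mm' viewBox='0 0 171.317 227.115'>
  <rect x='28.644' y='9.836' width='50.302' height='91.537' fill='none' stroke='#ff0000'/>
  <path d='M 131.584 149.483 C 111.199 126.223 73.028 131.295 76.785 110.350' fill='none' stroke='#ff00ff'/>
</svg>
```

1 u = 1 mm; y_m = 227.115 − y.

[1] `<rect>` rectangle, #ff0000→score S450 F1436: (28.644,217.279) → (78.946,217.279) → (78.946,125.742) → (28.644,125.742) → (28.644,217.279) (closed)

[2] `<path>` cubic bezier, #ff00ff→cut S915 F811: (131.584,77.632) → (113.893,90.614) → (95.131,98.067) → (80.896,105.085) → (76.785,116.765)

G21
G90
G00 X28.644 Y217.279
M3 S450
G1 X78.946 Y217.279 F1436
G1 X78.946 Y125.742
G1 X28.644 Y125.742
G1 X28.644 Y217.279
M5
G00 X131.584 Y77.632
M3 S915
G1 X113.893 Y90.614 F811
G1 X95.131 Y98.067
G1 X80.896 Y105.085
G1 X76.785 Y116.765
M5
G00 X0.000 Y0.000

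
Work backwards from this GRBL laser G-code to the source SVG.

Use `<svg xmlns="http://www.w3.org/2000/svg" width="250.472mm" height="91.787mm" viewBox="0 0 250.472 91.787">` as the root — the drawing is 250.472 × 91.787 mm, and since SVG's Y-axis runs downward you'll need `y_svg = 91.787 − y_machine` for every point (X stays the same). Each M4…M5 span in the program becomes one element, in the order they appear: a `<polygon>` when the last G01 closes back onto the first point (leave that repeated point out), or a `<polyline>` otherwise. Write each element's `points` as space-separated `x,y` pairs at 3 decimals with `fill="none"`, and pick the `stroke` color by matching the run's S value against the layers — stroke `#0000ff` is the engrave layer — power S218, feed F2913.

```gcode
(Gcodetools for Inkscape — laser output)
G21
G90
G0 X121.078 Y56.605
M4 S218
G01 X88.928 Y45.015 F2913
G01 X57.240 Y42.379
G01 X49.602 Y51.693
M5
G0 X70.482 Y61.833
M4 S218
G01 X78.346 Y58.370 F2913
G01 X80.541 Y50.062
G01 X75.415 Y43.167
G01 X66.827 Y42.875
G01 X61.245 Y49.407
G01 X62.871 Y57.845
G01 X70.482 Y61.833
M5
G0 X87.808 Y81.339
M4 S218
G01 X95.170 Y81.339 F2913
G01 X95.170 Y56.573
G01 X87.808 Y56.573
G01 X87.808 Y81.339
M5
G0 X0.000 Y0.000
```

Each laser-on run becomes one SVG element. Flip Y back into SVG space with y_svg = 91.787 − y_machine. Every run uses S218, so all elements get stroke `#0000ff` (engrave).

Run 1: The run is open, so emit a `<polyline>` with points (Y-flipped): 121.078,35.182 88.928,46.772 57.240,49.408 49.602,40.094.

Run 2: The run returns to its start, so emit a `<polygon>` with points (Y-flipped): 70.482,29.954 78.346,33.417 80.541,41.725 75.415,48.620 66.827,48.912 61.245,42.380 62.871,33.942.

Run 3: The run returns to its start, so emit a `<polygon>` with points (Y-flipped): 87.808,10.448 95.170,10.448 95.170,35.214 87.808,35.214.

<svg xmlns="http://www.w3.org/2000/svg" width="250.472mm" height="91.787mm" viewBox="0 0 250.472 91.787">
  <polyline points="121.078,35.182 88.928,46.772 57.240,49.408 49.602,40.094" fill="none" stroke="#0000ff"/>
  <polygon points="70.482,29.954 78.346,33.417 80.541,41.725 75.415,48.620 66.827,48.912 61.245,42.380 62.871,33.942" fill="none" stroke="#0000ff"/>
  <polygon points="87.808,10.448 95.170,10.448 95.170,35.214 87.808,35.214" fill="none" stroke="#0000ff"/>
</svg>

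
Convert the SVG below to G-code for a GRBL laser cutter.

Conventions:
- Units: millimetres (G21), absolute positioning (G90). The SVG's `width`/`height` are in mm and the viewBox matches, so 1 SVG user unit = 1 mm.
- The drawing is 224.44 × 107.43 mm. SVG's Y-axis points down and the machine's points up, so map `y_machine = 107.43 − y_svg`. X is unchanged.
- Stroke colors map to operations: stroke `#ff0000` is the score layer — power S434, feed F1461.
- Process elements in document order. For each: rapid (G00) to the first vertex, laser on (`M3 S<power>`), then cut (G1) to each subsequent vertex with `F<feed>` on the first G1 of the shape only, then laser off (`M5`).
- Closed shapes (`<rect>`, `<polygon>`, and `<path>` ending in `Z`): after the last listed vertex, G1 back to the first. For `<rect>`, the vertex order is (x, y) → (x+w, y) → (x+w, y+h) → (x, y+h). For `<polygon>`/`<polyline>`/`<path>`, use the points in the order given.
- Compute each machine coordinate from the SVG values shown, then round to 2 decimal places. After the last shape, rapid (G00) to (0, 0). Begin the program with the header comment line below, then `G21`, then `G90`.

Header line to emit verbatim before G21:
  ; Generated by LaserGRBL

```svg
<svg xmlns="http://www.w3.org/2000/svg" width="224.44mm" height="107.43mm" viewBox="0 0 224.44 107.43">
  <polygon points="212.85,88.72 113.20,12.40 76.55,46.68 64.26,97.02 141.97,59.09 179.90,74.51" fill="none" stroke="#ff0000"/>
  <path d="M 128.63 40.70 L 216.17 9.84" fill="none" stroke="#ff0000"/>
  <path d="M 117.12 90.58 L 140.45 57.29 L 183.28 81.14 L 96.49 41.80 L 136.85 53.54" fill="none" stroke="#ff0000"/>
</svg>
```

; Generated by LaserGRBL
G21
G90
G00 X212.85 Y18.71
M3 S434
G1 X113.20 Y95.03 F1461
G1 X76.55 Y60.75
G1 X64.26 Y10.41
G1 X141.97 Y48.34
G1 X179.90 Y32.92
G1 X212.85 Y18.71
M5
G00 X128.63 Y66.73
M3 S434
G1 X216.17 Y97.59 F1461
M5
G00 X117.12 Y16.85
M3 S434
G1 X140.45 Y50.14 F1461
G1 X183.28 Y26.29
G1 X96.49 Y65.63
G1 X136.85 Y53.89
M5
G00 X0.00 Y0.00

Since the viewBox matches the mm dimensions, user units are millimetres directly. The only transform is the Y-flip y_m = 107.43 − y_svg.

Shape 1 is a closed polygon drawn with `<polygon>`. Its stroke #ff0000 means score at S434, F1461. After flipping Y the toolpath is (212.85,18.71) → (113.20,95.03) → (76.55,60.75) → (64.26,10.41) → (141.97,48.34) → (179.90,32.92) → (212.85,18.71), returning to the start.

Shape 2 is a line segment drawn with `<path>`. Its stroke #ff0000 means score at S434, F1461. After flipping Y the toolpath is (128.63,66.73) → (216.17,97.59).

Shape 3 is a open polyline drawn with `<path>`. Its stroke #ff0000 means score at S434, F1461. After flipping Y the toolpath is (117.12,16.85) → (140.45,50.14) → (183.28,26.29) → (96.49,65.63) → (136.85,53.89).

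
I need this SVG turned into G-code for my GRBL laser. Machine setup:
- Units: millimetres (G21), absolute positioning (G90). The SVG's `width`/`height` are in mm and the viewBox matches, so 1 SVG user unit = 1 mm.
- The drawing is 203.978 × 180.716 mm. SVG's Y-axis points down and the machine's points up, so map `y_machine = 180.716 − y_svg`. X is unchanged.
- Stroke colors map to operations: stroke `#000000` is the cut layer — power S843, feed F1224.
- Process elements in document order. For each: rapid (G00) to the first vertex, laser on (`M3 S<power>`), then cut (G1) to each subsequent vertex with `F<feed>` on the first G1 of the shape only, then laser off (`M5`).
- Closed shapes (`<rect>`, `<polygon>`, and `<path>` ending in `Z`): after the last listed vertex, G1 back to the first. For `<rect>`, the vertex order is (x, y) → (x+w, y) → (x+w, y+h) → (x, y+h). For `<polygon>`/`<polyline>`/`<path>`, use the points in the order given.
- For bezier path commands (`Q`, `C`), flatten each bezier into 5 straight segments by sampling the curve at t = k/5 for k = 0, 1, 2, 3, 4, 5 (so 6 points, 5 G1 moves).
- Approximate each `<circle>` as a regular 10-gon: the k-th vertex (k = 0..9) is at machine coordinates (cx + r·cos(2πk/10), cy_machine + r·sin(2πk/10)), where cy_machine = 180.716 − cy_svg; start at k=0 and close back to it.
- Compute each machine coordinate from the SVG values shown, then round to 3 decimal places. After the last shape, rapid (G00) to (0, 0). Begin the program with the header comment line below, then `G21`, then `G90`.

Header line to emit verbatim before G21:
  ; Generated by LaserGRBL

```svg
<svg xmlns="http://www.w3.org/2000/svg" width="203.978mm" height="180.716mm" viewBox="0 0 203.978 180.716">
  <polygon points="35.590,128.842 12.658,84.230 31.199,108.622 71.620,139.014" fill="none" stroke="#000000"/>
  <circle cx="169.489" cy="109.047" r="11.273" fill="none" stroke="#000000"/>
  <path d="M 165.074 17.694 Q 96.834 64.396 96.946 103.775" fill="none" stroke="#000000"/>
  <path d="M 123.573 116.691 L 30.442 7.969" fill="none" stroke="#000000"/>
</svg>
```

viewBox `0 0 203.978 180.716` with mm width/height → 1 unit = 1 mm. Flip: y_m = 180.716 − y_svg.

**Shape 1** — `<polygon>` closed polygon, stroke `#000000` → cut (S843, F1224). Machine vertices: (35.590,51.874) → (12.658,96.486) → (31.199,72.094) → (71.620,41.702) → (35.590,51.874). Closed: final G1 returns to the first vertex.

**Shape 2** — `<circle>` circle, stroke `#000000` → cut (S843, F1224). Machine vertices: (180.762,71.669) → (178.609,78.295) → (172.973,82.390) → (166.005,82.390) → (160.369,78.295) → (158.216,71.669) → (160.369,65.043) → (166.005,60.948) → (172.973,60.948) → (178.609,65.043) → (180.762,71.669). Closed: final G1 returns to the first vertex.

**Shape 3** — `<path>` quadratic bezier, stroke `#000000` → cut (S843, F1224). Control points (SVG): P0=(165.074,17.694), P1=(96.834,64.396), P2=(96.946,103.775); sampled at t=k/5. Machine vertices: (165.074,163.022) → (140.512,144.634) → (121.418,126.832) → (107.793,109.616) → (99.635,92.986) → (96.946,76.941). Open path.

**Shape 4** — `<path>` line segment, stroke `#000000` → cut (S843, F1224). Machine vertices: (123.573,64.025) → (30.442,172.747). Open path.

; Generated by LaserGRBL
G21
G90
G00 X35.590 Y51.874
M3 S843
G1 X12.658 Y96.486 F1224
G1 X31.199 Y72.094
G1 X71.620 Y41.702
G1 X35.590 Y51.874
M5
G00 X180.762 Y71.669
M3 S843
G1 X178.609 Y78.295 F1224
G1 X172.973 Y82.390
G1 X166.005 Y82.390
G1 X160.369 Y78.295
G1 X158.216 Y71.669
G1 X160.369 Y65.043
G1 X166.005 Y60.948
G1 X172.973 Y60.948
G1 X178.609 Y65.043
G1 X180.762 Y71.669
M5
G00 X165.074 Y163.022
M3 S843
G1 X140.512 Y144.634 F1224
G1 X121.418 Y126.832
G1 X107.793 Y109.616
G1 X99.635 Y92.986
G1 X96.946 Y76.941
M5
G00 X123.573 Y64.025
M3 S843
G1 X30.442 Y172.747 F1224
M5
G00 X0.000 Y0.000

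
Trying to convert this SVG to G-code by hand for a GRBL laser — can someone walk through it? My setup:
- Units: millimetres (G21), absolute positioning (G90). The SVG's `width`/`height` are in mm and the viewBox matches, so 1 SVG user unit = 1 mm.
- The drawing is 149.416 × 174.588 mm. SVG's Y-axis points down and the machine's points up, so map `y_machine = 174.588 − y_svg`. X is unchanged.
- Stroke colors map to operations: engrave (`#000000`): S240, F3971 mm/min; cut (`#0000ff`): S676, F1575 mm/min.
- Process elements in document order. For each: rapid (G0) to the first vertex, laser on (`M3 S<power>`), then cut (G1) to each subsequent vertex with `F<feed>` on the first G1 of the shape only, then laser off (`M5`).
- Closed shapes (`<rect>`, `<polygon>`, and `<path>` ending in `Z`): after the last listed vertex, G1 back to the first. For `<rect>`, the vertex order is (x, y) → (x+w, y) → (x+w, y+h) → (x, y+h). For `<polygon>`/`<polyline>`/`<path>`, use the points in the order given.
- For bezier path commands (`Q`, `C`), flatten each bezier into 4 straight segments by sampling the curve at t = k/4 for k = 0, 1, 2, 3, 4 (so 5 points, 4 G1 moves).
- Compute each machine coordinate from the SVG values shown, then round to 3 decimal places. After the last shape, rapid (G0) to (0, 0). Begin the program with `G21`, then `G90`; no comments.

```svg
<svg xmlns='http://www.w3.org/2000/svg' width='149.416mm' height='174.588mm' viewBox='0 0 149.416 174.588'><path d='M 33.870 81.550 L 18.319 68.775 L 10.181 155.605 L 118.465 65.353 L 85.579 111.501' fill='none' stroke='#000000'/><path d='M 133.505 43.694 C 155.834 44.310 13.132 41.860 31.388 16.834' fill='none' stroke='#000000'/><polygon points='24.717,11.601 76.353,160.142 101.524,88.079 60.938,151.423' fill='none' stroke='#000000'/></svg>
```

G21
G90
G0 X33.870 Y93.038
M3 S240
G1 X18.319 Y105.813 F3971
G1 X10.181 Y18.983
G1 X118.465 Y109.235
G1 X85.579 Y63.087
M5
G0 X133.505 Y130.894
M3 S240
G1 X124.402 Y131.312 F3971
G1 X83.974 Y134.708
G1 X42.782 Y142.913
G1 X31.388 Y157.754
M5
G0 X24.717 Y162.987
M3 S240
G1 X76.353 Y14.446 F3971
G1 X101.524 Y86.509
G1 X60.938 Y23.165
G1 X24.717 Y162.987
M5
G0 X0.000 Y0.000

viewBox `0 0 149.416 174.588` with mm width/height → 1 unit = 1 mm. Flip: y_m = 174.588 − y_svg.

**Shape 1** — `<path>` open polyline, stroke `#000000` → engrave (S240, F3971). Machine vertices: (33.870,93.038) → (18.319,105.813) → (10.181,18.983) → (118.465,109.235) → (85.579,63.087). Open path.

**Shape 2** — `<path>` cubic bezier, stroke `#000000` → engrave (S240, F3971). Control points (SVG): P0=(133.505,43.694), P1=(155.834,44.310), P2=(13.132,41.860), P3=(31.388,16.834); sampled at t=k/4. Machine vertices: (133.505,130.894) → (124.402,131.312) → (83.974,134.708) → (42.782,142.913) → (31.388,157.754). Open path.

**Shape 3** — `<polygon>` closed polygon, stroke `#000000` → engrave (S240, F3971). Machine vertices: (24.717,162.987) → (76.353,14.446) → (101.524,86.509) → (60.938,23.165) → (24.717,162.987). Closed: final G1 returns to the first vertex.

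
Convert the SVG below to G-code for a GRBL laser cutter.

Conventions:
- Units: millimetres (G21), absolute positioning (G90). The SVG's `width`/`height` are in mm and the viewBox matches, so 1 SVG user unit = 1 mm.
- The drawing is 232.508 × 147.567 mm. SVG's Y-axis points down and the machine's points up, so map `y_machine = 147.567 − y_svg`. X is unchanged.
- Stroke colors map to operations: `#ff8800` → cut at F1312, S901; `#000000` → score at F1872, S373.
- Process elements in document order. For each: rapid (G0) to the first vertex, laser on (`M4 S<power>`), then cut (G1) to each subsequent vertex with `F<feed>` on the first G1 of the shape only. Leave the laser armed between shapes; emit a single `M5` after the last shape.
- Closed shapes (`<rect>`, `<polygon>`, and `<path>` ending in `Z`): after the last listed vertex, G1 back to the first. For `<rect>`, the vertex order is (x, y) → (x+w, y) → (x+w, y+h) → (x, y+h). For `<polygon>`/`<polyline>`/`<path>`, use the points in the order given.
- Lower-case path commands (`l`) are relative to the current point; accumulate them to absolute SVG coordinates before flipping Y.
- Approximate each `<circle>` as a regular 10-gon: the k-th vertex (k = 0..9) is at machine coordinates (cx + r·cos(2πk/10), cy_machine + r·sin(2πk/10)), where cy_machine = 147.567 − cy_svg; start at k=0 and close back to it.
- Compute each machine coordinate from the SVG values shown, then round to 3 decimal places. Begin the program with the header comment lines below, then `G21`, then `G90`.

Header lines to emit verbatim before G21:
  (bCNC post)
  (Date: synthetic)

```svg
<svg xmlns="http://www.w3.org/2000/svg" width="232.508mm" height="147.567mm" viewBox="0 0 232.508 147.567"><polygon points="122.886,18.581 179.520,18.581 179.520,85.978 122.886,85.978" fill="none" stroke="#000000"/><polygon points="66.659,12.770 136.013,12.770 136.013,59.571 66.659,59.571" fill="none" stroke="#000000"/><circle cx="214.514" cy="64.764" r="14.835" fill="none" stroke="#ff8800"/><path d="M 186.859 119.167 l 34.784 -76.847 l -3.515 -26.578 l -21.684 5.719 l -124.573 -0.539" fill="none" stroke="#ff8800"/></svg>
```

viewBox `0 0 232.508 147.567` with mm width/height → 1 unit = 1 mm. Flip: y_m = 147.567 − y_svg.

**Shape 1** — `<polygon>` rectangle, stroke `#000000` → score (S373, F1872). Machine vertices: (122.886,128.986) → (179.520,128.986) → (179.520,61.589) → (122.886,61.589) → (122.886,128.986). Closed: final G1 returns to the first vertex.

**Shape 2** — `<polygon>` rectangle, stroke `#000000` → score (S373, F1872). Machine vertices: (66.659,134.797) → (136.013,134.797) → (136.013,87.996) → (66.659,87.996) → (66.659,134.797). Closed: final G1 returns to the first vertex.

**Shape 3** — `<circle>` circle, stroke `#ff8800` → cut (S901, F1312). Machine vertices: (229.349,82.803) → (226.516,91.523) → (219.098,96.912) → (209.930,96.912) → (202.512,91.523) → (199.679,82.803) → (202.512,74.083) → (209.930,68.694) → (219.098,68.694) → (226.516,74.083) → (229.349,82.803). Closed: final G1 returns to the first vertex.

**Shape 4** — `<path>` open polyline, stroke `#ff8800` → cut (S901, F1312). Machine vertices: (186.859,28.400) → (221.643,105.247) → (218.128,131.825) → (196.444,126.106) → (71.871,126.645). Open path.

(bCNC post)
(Date: synthetic)
G21
G90
G0 X122.886 Y128.986
M4 S373
G1 X179.520 Y128.986 F1872
G1 X179.520 Y61.589
G1 X122.886 Y61.589
G1 X122.886 Y128.986
G0 X66.659 Y134.797
M4 S373
G1 X136.013 Y134.797 F1872
G1 X136.013 Y87.996
G1 X66.659 Y87.996
G1 X66.659 Y134.797
G0 X229.349 Y82.803
M4 S901
G1 X226.516 Y91.523 F1312
G1 X219.098 Y96.912
G1 X209.930 Y96.912
G1 X202.512 Y91.523
G1 X199.679 Y82.803
G1 X202.512 Y74.083
G1 X209.930 Y68.694
G1 X219.098 Y68.694
G1 X226.516 Y74.083
G1 X229.349 Y82.803
G0 X186.859 Y28.400
M4 S901
G1 X221.643 Y105.247 F1312
G1 X218.128 Y131.825
G1 X196.444 Y126.106
G1 X71.871 Y126.645
M5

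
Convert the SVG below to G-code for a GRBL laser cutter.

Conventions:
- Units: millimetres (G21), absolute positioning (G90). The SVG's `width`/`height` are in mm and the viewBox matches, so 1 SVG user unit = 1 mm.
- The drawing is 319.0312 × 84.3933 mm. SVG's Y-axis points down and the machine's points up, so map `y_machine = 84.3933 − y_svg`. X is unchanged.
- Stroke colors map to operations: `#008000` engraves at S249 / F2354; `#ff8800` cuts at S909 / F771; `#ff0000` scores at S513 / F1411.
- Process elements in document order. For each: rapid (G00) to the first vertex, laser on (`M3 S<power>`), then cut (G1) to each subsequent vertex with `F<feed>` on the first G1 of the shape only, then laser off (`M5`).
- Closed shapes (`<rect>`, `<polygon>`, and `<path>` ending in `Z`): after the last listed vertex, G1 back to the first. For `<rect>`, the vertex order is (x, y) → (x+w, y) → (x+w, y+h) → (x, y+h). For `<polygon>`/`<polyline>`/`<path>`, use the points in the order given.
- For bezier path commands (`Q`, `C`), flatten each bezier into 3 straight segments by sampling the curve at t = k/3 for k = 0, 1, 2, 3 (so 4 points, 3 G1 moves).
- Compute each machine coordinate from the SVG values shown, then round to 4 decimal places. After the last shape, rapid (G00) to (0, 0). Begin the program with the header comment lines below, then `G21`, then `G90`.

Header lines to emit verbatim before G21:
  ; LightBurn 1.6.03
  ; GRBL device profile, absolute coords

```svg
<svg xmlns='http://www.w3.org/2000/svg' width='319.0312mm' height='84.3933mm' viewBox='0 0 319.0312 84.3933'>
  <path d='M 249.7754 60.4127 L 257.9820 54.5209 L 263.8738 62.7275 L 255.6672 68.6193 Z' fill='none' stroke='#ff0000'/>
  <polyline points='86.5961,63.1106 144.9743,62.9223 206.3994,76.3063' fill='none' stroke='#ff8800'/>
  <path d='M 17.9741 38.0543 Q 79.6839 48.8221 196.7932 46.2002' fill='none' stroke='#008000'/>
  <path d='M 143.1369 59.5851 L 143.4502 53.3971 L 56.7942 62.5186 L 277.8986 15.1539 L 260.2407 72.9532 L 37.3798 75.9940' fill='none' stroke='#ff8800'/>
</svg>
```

viewBox `0 0 319.0312 84.3933` with mm width/height → 1 unit = 1 mm. Flip: y_m = 84.3933 − y_svg.

**Shape 1** — `<path>` regular polygon, stroke `#ff0000` → score (S513, F1411). Machine vertices: (249.7754,23.9806) → (257.9820,29.8724) → (263.8738,21.6658) → (255.6672,15.7740) → (249.7754,23.9806). Closed: final G1 returns to the first vertex.

**Shape 2** — `<polyline>` open polyline, stroke `#ff8800` → cut (S909, F771). Machine vertices: (86.5961,21.2827) → (144.9743,21.4710) → (206.3994,8.0870). Open path.

**Shape 3** — `<path>` quadratic bezier, stroke `#008000` → engrave (S249, F2354). Control points (SVG): P0=(17.9741,38.0543), P1=(79.6839,48.8221), P2=(196.7932,46.2002); sampled at t=k/3. Machine vertices: (17.9741,46.3390) → (65.2695,40.6482) → (124.8758,37.9329) → (196.7932,38.1931). Open path.

**Shape 4** — `<path>` open polyline, stroke `#ff8800` → cut (S909, F771). Machine vertices: (143.1369,24.8082) → (143.4502,30.9962) → (56.7942,21.8747) → (277.8986,69.2394) → (260.2407,11.4401) → (37.3798,8.3993). Open path.

; LightBurn 1.6.03
; GRBL device profile, absolute coords
G21
G90
G00 X249.7754 Y23.9806
M3 S513
G1 X257.9820 Y29.8724 F1411
G1 X263.8738 Y21.6658
G1 X255.6672 Y15.7740
G1 X249.7754 Y23.9806
M5
G00 X86.5961 Y21.2827
M3 S909
G1 X144.9743 Y21.4710 F771
G1 X206.3994 Y8.0870
M5
G00 X17.9741 Y46.3390
M3 S249
G1 X65.2695 Y40.6482 F2354
G1 X124.8758 Y37.9329
G1 X196.7932 Y38.1931
M5
G00 X143.1369 Y24.8082
M3 S909
G1 X143.4502 Y30.9962 F771
G1 X56.7942 Y21.8747
G1 X277.8986 Y69.2394
G1 X260.2407 Y11.4401
G1 X37.3798 Y8.3993
M5
G00 X0.0000 Y0.0000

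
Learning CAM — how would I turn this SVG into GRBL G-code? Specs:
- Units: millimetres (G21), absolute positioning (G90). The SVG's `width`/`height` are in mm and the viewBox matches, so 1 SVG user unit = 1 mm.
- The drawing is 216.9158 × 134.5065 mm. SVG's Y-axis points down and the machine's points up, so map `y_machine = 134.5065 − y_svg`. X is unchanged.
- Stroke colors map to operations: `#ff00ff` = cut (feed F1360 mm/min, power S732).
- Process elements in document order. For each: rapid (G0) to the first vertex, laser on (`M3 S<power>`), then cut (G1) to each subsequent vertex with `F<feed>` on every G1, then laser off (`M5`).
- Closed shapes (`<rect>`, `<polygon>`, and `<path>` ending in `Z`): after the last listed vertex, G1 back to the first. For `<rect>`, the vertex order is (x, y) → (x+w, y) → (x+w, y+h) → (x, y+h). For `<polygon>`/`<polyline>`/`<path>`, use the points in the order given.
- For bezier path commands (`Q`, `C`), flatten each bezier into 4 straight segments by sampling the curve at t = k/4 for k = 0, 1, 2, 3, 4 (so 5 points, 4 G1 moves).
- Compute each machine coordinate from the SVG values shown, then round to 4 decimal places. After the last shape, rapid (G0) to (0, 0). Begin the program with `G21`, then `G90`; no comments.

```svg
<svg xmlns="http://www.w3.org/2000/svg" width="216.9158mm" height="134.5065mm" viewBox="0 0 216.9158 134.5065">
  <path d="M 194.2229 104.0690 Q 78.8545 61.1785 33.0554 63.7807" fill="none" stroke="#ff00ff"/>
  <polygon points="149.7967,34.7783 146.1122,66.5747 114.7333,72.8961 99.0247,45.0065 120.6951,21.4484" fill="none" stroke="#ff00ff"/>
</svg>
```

Since the viewBox matches the mm dimensions, user units are millimetres directly. The only transform is the Y-flip y_m = 134.5065 − y_svg.

Shape 1 is a quadratic bezier drawn with `<path>`. Its stroke #ff00ff means cut at S732, F1360. After flipping Y the toolpath is (194.2229,30.4375) → (140.8868,49.0395) → (96.2468,61.9548) → (60.3030,69.1836) → (33.0554,70.7258).

Shape 2 is a regular polygon drawn with `<polygon>`. Its stroke #ff00ff means cut at S732, F1360. After flipping Y the toolpath is (149.7967,99.7282) → (146.1122,67.9318) → (114.7333,61.6104) → (99.0247,89.5000) → (120.6951,113.0581) → (149.7967,99.7282), returning to the start.

G21
G90
G0 X194.2229 Y30.4375
M3 S732
G1 X140.8868 Y49.0395 F1360
G1 X96.2468 Y61.9548 F1360
G1 X60.3030 Y69.1836 F1360
G1 X33.0554 Y70.7258 F1360
M5
G0 X149.7967 Y99.7282
M3 S732
G1 X146.1122 Y67.9318 F1360
G1 X114.7333 Y61.6104 F1360
G1 X99.0247 Y89.5000 F1360
G1 X120.6951 Y113.0581 F1360
G1 X149.7967 Y99.7282 F1360
M5
G0 X0.0000 Y0.0000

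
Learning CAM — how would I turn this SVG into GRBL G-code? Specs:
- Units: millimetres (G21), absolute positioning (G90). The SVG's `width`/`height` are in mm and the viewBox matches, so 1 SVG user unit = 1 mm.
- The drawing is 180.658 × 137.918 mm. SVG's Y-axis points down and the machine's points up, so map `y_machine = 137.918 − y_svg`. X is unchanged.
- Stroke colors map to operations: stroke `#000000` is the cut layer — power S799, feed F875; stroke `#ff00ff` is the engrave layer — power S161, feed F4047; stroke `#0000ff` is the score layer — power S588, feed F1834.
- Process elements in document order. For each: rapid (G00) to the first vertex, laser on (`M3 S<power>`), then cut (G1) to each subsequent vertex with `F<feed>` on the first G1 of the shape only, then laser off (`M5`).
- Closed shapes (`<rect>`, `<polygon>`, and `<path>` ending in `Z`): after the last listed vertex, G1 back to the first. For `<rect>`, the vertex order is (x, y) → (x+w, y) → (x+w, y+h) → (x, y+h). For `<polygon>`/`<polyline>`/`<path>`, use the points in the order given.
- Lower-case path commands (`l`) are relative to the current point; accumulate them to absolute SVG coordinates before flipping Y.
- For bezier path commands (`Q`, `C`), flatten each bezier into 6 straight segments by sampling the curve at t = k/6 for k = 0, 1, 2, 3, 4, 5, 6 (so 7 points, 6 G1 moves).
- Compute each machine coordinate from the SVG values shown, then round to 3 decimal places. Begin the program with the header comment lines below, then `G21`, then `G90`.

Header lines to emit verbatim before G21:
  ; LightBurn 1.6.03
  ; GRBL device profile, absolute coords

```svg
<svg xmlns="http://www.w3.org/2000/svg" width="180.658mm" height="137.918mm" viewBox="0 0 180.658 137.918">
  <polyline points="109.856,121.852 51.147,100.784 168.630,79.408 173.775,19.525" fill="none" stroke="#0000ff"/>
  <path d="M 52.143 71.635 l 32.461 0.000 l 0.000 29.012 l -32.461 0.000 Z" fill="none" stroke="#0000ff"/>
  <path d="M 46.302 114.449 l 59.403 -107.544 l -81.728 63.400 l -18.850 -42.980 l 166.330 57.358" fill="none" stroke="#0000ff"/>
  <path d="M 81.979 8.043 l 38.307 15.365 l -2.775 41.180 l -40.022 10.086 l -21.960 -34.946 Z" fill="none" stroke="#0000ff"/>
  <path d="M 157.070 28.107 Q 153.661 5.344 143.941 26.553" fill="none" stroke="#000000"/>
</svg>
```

; LightBurn 1.6.03
; GRBL device profile, absolute coords
G21
G90
G00 X109.856 Y16.066
M3 S588
G1 X51.147 Y37.134 F1834
G1 X168.630 Y58.510
G1 X173.775 Y118.393
M5
G00 X52.143 Y66.283
M3 S588
G1 X84.604 Y66.283 F1834
G1 X84.604 Y37.271
G1 X52.143 Y37.271
G1 X52.143 Y66.283
M5
G00 X46.302 Y23.469
M3 S588
G1 X105.705 Y131.013 F1834
G1 X23.977 Y67.613
G1 X5.127 Y110.593
G1 X171.457 Y53.235
M5
G00 X81.979 Y129.875
M3 S588
G1 X120.286 Y114.510 F1834
G1 X117.511 Y73.330
G1 X77.489 Y63.244
G1 X55.529 Y98.190
G1 X81.979 Y129.875
M5
G00 X157.070 Y109.811
M3 S799
G1 X155.758 Y116.177 F875
G1 X154.096 Y120.101
G1 X152.083 Y121.581
G1 X149.720 Y120.619
G1 X147.006 Y117.213
G1 X143.941 Y111.365
M5

1 u = 1 mm; y_m = 137.918 − y.

[1] `<polyline>` open polyline, #0000ff→score S588 F1834: (109.856,16.066) → (51.147,37.134) → (168.630,58.510) → (173.775,118.393)

[2] `<path>` rectangle, #0000ff→score S588 F1834: (52.143,66.283) → (84.604,66.283) → (84.604,37.271) → (52.143,37.271) → (52.143,66.283) (closed)

[3] `<path>` open polyline, #0000ff→score S588 F1834: (46.302,23.469) → (105.705,131.013) → (23.977,67.613) → (5.127,110.593) → (171.457,53.235)

[4] `<path>` regular polygon, #0000ff→score S588 F1834: (81.979,129.875) → (120.286,114.510) → (117.511,73.330) → (77.489,63.244) → (55.529,98.190) → (81.979,129.875) (closed)

[5] `<path>` quadratic bezier, #000000→cut S799 F875: (157.070,109.811) → (155.758,116.177) → (154.096,120.101) → (152.083,121.581) → (149.720,120.619) → (147.006,117.213) → (143.941,111.365)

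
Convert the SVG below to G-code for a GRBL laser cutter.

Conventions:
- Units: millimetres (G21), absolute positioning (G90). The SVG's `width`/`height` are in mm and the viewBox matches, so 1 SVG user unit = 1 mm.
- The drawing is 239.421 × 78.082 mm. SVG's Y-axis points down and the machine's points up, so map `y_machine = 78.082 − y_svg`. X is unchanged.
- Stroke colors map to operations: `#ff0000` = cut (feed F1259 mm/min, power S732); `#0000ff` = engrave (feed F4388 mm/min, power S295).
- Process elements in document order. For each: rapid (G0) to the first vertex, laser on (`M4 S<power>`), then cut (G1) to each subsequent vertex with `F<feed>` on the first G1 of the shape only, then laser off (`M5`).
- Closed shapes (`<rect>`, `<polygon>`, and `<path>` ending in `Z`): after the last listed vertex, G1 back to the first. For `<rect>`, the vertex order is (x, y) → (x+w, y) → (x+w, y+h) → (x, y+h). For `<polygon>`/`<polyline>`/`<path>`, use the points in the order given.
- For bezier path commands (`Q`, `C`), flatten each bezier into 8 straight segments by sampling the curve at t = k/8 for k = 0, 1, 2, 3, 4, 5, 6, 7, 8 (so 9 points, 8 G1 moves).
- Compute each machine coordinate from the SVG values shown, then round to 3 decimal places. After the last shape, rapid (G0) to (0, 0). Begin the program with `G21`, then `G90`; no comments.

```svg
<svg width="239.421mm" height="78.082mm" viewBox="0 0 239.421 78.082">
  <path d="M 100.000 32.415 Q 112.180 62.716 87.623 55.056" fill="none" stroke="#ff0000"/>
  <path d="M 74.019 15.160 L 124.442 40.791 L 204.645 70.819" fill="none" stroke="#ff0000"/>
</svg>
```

viewBox `0 0 239.421 78.082` with mm width/height → 1 unit = 1 mm. Flip: y_m = 78.082 − y_svg.

**Shape 1** — `<path>` quadratic bezier, stroke `#ff0000` → cut (S732, F1259). Control points (SVG): P0=(100.000,32.415), P1=(112.180,62.716), P2=(87.623,55.056); sampled at t=k/8. Machine vertices: (100.000,45.667) → (102.471,38.685) → (103.794,32.889) → (103.969,28.280) → (102.996,24.856) → (100.875,22.619) → (97.605,21.569) → (93.188,21.704) → (87.623,23.026). Open path.

**Shape 2** — `<path>` open polyline, stroke `#ff0000` → cut (S732, F1259). Machine vertices: (74.019,62.922) → (124.442,37.291) → (204.645,7.263). Open path.

G21
G90
G0 X100.000 Y45.667
M4 S732
G1 X102.471 Y38.685 F1259
G1 X103.794 Y32.889
G1 X103.969 Y28.280
G1 X102.996 Y24.856
G1 X100.875 Y22.619
G1 X97.605 Y21.569
G1 X93.188 Y21.704
G1 X87.623 Y23.026
M5
G0 X74.019 Y62.922
M4 S732
G1 X124.442 Y37.291 F1259
G1 X204.645 Y7.263
M5
G0 X0.000 Y0.000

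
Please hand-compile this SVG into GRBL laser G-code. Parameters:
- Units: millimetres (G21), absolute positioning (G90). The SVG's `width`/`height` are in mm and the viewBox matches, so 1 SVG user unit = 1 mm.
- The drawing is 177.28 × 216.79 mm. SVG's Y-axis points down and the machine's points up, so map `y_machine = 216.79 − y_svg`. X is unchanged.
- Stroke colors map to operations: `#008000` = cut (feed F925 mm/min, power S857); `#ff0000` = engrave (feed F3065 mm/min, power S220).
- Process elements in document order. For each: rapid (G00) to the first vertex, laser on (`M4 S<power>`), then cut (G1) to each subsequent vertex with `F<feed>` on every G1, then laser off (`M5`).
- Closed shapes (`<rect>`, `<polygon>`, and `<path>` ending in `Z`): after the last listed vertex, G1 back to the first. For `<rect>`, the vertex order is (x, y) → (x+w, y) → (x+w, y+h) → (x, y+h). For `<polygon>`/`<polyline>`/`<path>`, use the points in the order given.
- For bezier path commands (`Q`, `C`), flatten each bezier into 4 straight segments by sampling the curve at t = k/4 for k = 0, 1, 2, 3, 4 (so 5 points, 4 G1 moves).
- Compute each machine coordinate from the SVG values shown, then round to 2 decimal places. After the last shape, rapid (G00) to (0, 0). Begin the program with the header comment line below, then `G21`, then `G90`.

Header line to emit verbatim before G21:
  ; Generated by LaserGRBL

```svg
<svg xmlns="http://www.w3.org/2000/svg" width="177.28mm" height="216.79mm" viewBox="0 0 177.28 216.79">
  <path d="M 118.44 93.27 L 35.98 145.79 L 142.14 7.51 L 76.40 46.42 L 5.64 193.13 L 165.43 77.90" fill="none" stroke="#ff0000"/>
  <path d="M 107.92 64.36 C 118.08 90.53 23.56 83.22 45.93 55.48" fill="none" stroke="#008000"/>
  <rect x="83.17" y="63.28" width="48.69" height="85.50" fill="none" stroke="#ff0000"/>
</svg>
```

1 u = 1 mm; y_m = 216.79 − y.

[1] `<path>` open polyline, #ff0000→engrave S220 F3065: (118.44,123.52) → (35.98,71.00) → (142.14,209.28) → (76.40,170.37) → (5.64,23.66) → (165.43,138.89)

[2] `<path>` cubic bezier, #008000→cut S857 F925: (107.92,152.43) → (99.37,138.88) → (72.35,136.65) → (47.61,144.54) → (45.93,161.31)

[3] `<rect>` rectangle, #ff0000→engrave S220 F3065: (83.17,153.51) → (131.86,153.51) → (131.86,68.01) → (83.17,68.01) → (83.17,153.51) (closed)

; Generated by LaserGRBL
G21
G90
G00 X118.44 Y123.52
M4 S220
G1 X35.98 Y71.00 F3065
G1 X142.14 Y209.28 F3065
G1 X76.40 Y170.37 F3065
G1 X5.64 Y23.66 F3065
G1 X165.43 Y138.89 F3065
M5
G00 X107.92 Y152.43
M4 S857
G1 X99.37 Y138.88 F925
G1 X72.35 Y136.65 F925
G1 X47.61 Y144.54 F925
G1 X45.93 Y161.31 F925
M5
G00 X83.17 Y153.51
M4 S220
G1 X131.86 Y153.51 F3065
G1 X131.86 Y68.01 F3065
G1 X83.17 Y68.01 F3065
G1 X83.17 Y153.51 F3065
M5
G00 X0.00 Y0.00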